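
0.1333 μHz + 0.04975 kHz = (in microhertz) 4.975e+07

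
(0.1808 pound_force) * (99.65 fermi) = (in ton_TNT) 1.915e-23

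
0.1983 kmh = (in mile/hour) 0.1232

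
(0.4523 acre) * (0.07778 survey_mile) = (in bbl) 1.441e+06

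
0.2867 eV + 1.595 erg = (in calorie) 3.812e-08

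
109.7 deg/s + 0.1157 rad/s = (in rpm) 19.39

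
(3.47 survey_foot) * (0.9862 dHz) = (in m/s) 0.1043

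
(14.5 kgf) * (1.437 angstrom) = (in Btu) 1.937e-11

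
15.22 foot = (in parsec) 1.503e-16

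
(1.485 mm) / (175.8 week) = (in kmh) 5.028e-11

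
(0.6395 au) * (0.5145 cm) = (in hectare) 4.922e+04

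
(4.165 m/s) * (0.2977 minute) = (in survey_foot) 244.1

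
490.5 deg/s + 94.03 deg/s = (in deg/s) 584.5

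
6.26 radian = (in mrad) 6260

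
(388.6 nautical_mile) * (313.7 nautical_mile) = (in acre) 1.033e+08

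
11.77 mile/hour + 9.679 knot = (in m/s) 10.24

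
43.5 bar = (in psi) 630.9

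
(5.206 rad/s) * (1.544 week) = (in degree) 2.785e+08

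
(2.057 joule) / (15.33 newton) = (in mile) 8.338e-05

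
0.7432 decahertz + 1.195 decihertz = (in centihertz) 755.1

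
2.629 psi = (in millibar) 181.3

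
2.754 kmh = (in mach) 0.002247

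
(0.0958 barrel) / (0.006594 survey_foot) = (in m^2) 7.578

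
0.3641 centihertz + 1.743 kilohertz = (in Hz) 1743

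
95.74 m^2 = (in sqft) 1031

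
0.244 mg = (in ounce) 8.607e-06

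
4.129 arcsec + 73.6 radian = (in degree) 4217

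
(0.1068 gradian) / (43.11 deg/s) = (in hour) 6.193e-07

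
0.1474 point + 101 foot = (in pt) 8.726e+04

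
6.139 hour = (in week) 0.03654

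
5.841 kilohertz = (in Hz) 5841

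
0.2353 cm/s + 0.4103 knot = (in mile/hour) 0.4774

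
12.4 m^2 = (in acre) 0.003064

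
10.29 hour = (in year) 0.001175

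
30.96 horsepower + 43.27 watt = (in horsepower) 31.02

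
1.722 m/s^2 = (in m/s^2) 1.722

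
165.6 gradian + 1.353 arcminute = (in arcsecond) 5.366e+05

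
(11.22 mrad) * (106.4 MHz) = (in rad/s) 1.194e+06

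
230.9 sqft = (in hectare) 0.002145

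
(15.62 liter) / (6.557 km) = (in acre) 5.887e-10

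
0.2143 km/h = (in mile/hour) 0.1332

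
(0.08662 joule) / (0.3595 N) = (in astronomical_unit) 1.611e-12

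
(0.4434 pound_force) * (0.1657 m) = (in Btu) 0.0003098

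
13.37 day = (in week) 1.91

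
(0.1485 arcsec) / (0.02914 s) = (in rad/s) 2.471e-05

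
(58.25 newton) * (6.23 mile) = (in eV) 3.645e+24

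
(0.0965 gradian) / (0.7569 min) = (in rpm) 0.0003187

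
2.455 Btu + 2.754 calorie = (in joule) 2602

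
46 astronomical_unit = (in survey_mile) 4.276e+09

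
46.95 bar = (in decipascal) 4.695e+07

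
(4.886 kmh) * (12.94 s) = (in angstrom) 1.756e+11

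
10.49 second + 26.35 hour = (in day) 1.098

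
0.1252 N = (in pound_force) 0.02815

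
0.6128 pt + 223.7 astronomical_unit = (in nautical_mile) 1.807e+10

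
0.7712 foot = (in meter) 0.2351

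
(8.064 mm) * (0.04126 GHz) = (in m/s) 3.327e+05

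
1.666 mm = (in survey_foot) 0.005466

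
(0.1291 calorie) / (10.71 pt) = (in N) 143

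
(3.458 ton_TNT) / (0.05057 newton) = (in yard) 3.129e+11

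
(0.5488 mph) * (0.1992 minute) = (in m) 2.932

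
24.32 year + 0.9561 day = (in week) 1268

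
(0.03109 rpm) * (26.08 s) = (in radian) 0.08491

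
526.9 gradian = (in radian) 8.277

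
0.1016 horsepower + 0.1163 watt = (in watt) 75.88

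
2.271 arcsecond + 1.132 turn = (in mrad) 7113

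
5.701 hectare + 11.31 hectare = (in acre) 42.04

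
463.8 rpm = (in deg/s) 2783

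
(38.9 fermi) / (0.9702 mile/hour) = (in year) 2.844e-21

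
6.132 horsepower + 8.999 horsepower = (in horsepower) 15.13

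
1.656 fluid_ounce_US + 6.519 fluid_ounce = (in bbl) 0.001521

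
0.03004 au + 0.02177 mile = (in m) 4.494e+09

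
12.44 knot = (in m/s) 6.4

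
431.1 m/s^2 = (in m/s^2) 431.1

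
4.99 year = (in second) 1.574e+08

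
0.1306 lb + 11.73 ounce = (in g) 391.8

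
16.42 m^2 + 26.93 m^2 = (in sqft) 466.6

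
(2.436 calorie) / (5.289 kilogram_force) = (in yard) 0.2149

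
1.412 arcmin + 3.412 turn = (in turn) 3.412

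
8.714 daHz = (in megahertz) 8.714e-05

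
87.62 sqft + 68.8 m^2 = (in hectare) 0.007694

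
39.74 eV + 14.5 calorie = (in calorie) 14.5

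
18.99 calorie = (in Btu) 0.07531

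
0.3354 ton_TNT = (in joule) 1.403e+09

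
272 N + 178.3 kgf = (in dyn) 2.021e+08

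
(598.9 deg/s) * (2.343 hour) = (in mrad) 8.817e+07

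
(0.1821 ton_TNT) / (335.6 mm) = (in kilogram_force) 2.315e+08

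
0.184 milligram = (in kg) 1.84e-07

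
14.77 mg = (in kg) 1.477e-05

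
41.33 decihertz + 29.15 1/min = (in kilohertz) 0.004619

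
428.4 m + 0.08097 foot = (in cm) 4.284e+04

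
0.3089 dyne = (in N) 3.089e-06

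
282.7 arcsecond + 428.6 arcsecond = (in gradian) 0.2195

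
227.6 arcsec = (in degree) 0.06322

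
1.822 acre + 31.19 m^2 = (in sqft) 7.97e+04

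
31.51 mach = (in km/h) 3.862e+04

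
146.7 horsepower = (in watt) 1.094e+05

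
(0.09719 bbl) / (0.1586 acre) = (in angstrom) 2.407e+05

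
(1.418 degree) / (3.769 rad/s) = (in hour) 1.824e-06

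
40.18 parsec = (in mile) 7.704e+14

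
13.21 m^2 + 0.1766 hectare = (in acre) 0.4397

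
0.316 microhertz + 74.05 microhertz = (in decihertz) 0.0007437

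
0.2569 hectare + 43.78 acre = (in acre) 44.41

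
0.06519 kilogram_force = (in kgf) 0.06519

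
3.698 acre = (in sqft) 1.611e+05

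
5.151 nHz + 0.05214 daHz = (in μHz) 5.214e+05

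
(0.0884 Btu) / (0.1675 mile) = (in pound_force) 0.07778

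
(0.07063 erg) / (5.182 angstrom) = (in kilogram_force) 1.39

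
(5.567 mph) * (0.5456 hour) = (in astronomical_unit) 3.268e-08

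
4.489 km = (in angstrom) 4.489e+13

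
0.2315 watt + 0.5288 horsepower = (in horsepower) 0.5291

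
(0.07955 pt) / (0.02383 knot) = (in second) 0.002289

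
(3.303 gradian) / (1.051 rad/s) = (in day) 5.714e-07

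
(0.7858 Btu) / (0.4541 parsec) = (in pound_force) 1.33e-14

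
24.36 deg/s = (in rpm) 4.06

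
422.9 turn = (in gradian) 1.692e+05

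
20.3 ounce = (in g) 575.5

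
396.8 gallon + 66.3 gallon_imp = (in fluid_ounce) 6.098e+04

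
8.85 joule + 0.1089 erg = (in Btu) 0.008388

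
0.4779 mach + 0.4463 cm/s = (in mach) 0.4779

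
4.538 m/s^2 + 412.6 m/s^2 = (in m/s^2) 417.1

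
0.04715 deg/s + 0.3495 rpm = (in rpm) 0.3574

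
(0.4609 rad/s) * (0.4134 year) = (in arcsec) 1.239e+12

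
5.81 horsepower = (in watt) 4333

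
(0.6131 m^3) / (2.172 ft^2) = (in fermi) 3.038e+15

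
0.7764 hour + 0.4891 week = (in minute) 4977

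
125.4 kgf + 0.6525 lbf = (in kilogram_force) 125.7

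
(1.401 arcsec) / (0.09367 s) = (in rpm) 0.0006924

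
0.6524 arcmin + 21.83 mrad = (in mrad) 22.02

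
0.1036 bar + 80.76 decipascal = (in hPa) 103.7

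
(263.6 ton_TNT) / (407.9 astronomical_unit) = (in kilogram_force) 0.001843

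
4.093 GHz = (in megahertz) 4093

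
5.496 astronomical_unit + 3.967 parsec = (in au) 8.183e+05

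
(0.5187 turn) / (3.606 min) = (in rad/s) 0.01506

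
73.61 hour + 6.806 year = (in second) 2.149e+08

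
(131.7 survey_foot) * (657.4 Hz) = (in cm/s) 2.639e+06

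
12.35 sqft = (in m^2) 1.147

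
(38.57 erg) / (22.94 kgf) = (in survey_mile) 1.065e-11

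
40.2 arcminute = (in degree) 0.67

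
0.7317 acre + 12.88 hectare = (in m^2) 1.318e+05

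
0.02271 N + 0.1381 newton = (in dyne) 1.608e+04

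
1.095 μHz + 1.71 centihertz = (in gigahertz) 1.71e-11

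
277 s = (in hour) 0.07694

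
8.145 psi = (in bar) 0.5616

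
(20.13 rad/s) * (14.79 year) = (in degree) 5.379e+11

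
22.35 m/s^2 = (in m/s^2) 22.35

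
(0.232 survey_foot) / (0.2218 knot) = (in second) 0.6197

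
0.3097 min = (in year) 5.892e-07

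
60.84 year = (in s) 1.919e+09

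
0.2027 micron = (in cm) 2.027e-05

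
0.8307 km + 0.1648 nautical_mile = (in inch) 4.472e+04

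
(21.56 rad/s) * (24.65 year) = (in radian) 1.676e+10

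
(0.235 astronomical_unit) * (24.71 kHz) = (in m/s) 8.687e+14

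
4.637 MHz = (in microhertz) 4.637e+12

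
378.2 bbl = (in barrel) 378.2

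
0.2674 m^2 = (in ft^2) 2.878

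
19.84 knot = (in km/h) 36.74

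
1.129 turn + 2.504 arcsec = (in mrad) 7094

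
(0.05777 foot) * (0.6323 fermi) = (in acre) 2.751e-21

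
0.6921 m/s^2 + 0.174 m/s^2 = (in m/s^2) 0.8661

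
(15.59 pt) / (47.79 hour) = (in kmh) 1.151e-07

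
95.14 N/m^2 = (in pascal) 95.14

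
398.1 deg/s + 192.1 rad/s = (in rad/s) 199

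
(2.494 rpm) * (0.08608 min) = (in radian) 1.349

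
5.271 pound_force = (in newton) 23.45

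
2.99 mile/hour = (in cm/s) 133.7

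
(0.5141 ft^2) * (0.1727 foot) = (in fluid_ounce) 85.01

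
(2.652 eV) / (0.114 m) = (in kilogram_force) 3.801e-19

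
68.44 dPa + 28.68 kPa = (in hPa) 286.9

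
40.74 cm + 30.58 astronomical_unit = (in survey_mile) 2.843e+09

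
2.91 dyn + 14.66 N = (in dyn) 1.466e+06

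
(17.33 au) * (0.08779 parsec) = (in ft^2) 7.559e+28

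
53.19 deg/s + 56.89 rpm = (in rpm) 65.75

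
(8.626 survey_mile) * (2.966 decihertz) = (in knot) 8004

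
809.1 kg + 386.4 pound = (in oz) 3.472e+04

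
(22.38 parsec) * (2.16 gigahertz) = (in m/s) 1.492e+27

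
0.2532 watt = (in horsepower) 0.0003395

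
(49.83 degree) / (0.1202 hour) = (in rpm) 0.01919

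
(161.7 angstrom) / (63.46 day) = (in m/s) 2.949e-15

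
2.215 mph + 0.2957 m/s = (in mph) 2.876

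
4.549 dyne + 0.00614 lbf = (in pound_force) 0.00615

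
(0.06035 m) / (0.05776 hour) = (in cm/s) 0.02902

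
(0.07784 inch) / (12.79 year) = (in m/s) 4.902e-12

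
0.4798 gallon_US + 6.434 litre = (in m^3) 0.00825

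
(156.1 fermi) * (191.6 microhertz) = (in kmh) 1.077e-16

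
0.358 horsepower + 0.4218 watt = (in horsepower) 0.3586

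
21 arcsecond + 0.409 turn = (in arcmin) 8835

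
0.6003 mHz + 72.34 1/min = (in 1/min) 72.38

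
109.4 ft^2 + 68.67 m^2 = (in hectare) 0.007883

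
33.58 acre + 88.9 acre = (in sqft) 5.335e+06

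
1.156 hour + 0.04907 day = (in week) 0.01389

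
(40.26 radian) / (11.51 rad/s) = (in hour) 0.0009716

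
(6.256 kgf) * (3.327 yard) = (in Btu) 0.1769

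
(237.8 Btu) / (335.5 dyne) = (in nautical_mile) 4.038e+04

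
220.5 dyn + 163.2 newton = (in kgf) 16.64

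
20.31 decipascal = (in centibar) 0.002031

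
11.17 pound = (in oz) 178.7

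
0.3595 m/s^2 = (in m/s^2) 0.3595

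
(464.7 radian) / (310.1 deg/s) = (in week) 0.000142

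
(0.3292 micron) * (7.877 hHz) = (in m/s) 0.0002593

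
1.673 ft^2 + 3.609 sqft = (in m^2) 0.4907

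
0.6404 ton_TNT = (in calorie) 6.404e+08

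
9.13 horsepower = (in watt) 6808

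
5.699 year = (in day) 2080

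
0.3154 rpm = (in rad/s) 0.03303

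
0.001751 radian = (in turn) 0.0002787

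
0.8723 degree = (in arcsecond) 3140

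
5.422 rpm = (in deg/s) 32.53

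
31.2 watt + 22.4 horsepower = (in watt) 1.673e+04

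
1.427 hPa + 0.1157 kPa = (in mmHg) 1.938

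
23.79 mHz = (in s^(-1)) 0.02379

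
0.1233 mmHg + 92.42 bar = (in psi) 1340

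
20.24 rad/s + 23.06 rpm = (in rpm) 216.3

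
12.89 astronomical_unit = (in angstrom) 1.928e+22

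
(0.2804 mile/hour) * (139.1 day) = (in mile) 936.1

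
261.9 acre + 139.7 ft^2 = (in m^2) 1.06e+06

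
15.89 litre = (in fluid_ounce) 537.3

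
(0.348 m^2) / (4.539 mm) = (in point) 2.173e+05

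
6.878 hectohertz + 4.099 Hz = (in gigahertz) 6.919e-07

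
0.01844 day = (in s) 1593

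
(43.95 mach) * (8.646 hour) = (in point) 1.32e+12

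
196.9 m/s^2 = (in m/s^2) 196.9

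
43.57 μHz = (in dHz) 0.0004357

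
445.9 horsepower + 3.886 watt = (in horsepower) 445.9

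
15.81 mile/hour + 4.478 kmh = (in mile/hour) 18.59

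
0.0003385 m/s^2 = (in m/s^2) 0.0003385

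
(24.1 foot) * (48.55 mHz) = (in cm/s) 35.66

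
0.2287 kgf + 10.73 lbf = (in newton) 49.97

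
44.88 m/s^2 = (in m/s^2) 44.88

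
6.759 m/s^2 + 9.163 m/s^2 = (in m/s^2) 15.92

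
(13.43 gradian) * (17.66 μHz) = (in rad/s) 3.726e-06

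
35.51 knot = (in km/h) 65.76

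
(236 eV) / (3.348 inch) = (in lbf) 9.996e-17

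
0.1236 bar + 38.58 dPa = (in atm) 0.122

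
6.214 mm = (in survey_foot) 0.02039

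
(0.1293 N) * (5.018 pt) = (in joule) 0.0002289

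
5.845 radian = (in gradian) 372.1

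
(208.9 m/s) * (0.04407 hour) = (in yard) 3.624e+04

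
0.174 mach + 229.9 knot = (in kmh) 639.1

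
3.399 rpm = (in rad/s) 0.3559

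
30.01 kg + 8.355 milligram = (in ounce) 1059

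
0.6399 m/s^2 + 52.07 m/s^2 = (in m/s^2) 52.71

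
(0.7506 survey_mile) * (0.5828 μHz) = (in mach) 2.068e-06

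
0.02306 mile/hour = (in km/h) 0.03711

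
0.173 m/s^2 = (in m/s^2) 0.173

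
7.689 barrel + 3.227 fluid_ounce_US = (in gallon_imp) 268.9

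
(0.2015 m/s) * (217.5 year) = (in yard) 1.511e+09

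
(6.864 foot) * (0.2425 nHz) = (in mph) 1.135e-09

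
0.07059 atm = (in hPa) 71.53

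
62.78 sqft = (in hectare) 0.0005832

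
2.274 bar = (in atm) 2.244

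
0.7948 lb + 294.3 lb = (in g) 1.339e+05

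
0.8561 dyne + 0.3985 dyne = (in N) 1.255e-05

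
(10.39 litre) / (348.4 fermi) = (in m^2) 2.982e+10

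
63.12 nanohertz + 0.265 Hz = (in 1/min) 15.9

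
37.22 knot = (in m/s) 19.15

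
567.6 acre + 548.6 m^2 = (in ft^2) 2.473e+07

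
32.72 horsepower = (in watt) 2.44e+04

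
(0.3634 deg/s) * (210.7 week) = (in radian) 8.082e+05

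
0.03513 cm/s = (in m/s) 0.0003513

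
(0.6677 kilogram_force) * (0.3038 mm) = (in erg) 1.989e+04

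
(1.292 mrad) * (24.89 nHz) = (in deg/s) 1.843e-09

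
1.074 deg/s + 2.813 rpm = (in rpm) 2.992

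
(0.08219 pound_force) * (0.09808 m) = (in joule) 0.03586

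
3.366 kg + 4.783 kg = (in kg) 8.149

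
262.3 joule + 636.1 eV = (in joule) 262.3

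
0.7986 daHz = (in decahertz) 0.7986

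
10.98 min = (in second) 658.8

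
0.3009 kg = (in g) 300.9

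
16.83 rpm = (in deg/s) 101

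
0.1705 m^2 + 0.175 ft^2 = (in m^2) 0.1868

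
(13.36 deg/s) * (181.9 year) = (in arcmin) 4.598e+12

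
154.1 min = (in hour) 2.568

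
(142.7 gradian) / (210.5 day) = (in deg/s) 7.062e-06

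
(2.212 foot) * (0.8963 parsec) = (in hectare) 1.865e+12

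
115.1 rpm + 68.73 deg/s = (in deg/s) 759.3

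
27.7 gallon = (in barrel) 0.6595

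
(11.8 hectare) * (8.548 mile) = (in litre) 1.623e+12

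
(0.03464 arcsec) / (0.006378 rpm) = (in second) 0.0002514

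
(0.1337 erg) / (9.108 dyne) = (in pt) 0.4161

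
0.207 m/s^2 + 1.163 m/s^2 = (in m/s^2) 1.37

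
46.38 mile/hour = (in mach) 0.06089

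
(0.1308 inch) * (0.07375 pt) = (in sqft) 9.304e-07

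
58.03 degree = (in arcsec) 2.089e+05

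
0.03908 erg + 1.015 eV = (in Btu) 3.704e-12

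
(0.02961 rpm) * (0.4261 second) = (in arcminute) 4.542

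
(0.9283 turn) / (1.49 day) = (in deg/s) 0.002596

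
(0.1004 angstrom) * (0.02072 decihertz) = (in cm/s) 2.08e-12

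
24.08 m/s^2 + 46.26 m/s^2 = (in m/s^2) 70.34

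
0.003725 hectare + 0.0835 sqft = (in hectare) 0.003726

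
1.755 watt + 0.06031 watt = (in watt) 1.815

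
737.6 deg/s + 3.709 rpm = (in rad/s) 13.26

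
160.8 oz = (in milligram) 4.559e+06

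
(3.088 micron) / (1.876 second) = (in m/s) 1.646e-06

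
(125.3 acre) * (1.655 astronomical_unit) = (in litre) 1.255e+20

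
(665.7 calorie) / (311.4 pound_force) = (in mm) 2011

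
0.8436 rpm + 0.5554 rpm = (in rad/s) 0.1465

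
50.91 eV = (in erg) 8.157e-11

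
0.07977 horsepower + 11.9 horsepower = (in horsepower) 11.98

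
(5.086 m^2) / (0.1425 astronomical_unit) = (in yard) 2.609e-10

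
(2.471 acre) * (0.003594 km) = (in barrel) 2.261e+05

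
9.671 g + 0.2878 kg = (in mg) 2.975e+05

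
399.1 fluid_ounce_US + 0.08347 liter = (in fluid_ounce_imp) 418.3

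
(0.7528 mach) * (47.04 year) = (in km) 3.803e+08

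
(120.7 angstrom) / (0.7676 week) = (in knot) 5.054e-14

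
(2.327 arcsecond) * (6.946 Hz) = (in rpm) 0.0007483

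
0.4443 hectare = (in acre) 1.098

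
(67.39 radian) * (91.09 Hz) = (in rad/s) 6139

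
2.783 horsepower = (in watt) 2075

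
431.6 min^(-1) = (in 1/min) 431.6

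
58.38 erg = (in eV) 3.644e+13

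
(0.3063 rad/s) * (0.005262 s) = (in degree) 0.09235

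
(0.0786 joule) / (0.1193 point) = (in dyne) 1.868e+08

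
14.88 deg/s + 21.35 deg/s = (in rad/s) 0.6323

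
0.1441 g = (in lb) 0.0003177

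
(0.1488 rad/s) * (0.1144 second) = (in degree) 0.9753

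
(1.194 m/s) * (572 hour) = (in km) 2459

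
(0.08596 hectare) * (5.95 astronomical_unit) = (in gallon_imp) 1.683e+17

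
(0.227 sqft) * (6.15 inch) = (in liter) 3.294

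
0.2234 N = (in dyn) 2.234e+04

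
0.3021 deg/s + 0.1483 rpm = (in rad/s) 0.0208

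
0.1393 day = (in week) 0.0199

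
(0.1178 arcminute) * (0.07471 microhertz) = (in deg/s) 1.467e-10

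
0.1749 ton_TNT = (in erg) 7.318e+15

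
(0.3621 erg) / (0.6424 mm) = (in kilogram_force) 5.748e-06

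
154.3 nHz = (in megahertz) 1.543e-13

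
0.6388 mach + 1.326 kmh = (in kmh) 784.4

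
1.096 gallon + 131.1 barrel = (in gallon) 5507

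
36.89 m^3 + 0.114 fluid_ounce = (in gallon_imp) 8115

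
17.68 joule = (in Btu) 0.01676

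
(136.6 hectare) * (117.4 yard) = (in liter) 1.466e+11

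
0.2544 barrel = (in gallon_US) 10.68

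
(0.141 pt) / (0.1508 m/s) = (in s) 0.0003299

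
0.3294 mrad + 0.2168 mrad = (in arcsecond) 112.7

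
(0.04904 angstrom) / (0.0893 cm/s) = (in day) 6.356e-14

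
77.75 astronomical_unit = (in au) 77.75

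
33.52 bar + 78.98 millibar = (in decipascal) 3.36e+07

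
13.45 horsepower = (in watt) 1.003e+04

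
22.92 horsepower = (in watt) 1.709e+04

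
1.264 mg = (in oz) 4.459e-05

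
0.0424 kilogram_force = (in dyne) 4.158e+04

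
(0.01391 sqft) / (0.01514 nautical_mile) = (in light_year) 4.872e-21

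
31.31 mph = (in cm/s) 1400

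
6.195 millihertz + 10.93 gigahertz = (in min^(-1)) 6.558e+11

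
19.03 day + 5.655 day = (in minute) 3.555e+04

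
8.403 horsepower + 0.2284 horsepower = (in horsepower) 8.631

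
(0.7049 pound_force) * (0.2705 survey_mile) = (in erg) 1.365e+10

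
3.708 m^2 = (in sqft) 39.91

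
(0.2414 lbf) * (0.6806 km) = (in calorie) 174.7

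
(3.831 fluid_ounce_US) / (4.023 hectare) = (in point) 7.983e-06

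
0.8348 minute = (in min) 0.8348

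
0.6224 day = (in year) 0.001705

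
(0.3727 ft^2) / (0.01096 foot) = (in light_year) 1.096e-15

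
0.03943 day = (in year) 0.000108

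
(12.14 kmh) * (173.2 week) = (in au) 0.002361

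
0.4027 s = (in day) 4.661e-06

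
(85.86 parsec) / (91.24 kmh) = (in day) 1.21e+12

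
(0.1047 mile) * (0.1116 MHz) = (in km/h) 6.77e+07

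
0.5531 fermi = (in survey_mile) 3.437e-19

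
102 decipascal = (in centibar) 0.0102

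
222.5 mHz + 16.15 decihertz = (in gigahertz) 1.837e-09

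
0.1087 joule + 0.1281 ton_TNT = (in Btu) 5.08e+05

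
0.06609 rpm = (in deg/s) 0.3965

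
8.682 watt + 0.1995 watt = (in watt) 8.882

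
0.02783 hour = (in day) 0.00116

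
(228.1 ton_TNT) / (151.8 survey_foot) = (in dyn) 2.063e+15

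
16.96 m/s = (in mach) 0.04981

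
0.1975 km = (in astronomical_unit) 1.32e-09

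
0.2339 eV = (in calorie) 8.957e-21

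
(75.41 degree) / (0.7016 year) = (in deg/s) 3.408e-06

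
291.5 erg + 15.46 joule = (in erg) 1.546e+08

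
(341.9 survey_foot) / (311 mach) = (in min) 1.64e-05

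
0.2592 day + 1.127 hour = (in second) 2.645e+04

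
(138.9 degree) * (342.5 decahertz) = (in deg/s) 4.757e+05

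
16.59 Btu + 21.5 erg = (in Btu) 16.59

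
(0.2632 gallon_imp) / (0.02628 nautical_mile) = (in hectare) 2.458e-09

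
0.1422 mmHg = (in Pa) 18.96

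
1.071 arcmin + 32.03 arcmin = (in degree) 0.5517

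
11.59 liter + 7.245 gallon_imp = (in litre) 44.53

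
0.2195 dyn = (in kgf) 2.238e-07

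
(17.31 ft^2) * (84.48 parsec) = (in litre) 4.192e+21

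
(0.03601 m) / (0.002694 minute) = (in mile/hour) 0.4983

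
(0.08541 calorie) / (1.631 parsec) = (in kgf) 7.241e-19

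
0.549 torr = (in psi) 0.01062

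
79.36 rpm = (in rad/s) 8.311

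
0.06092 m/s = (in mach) 0.0001789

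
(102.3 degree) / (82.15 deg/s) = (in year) 3.949e-08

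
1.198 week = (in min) 1.208e+04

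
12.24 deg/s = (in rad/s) 0.2136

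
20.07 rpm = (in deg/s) 120.4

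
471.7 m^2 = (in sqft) 5077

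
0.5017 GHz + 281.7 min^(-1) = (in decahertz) 5.017e+07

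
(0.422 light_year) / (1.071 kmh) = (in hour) 3.728e+12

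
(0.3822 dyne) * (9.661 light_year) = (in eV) 2.18e+30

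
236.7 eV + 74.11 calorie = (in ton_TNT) 7.411e-08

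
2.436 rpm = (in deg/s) 14.62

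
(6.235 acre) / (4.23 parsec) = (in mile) 1.201e-16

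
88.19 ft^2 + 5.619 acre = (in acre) 5.621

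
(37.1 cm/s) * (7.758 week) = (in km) 1741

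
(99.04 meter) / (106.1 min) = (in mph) 0.0348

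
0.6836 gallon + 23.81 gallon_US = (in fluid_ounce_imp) 3263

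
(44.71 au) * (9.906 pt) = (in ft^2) 2.516e+11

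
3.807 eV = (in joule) 6.099e-19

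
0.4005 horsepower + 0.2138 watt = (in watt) 298.9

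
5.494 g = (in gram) 5.494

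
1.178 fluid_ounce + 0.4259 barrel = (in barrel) 0.4261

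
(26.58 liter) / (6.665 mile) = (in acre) 6.123e-10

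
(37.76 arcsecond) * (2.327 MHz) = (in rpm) 4068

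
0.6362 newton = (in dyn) 6.362e+04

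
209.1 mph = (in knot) 181.7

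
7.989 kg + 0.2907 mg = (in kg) 7.989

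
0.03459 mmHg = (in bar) 4.612e-05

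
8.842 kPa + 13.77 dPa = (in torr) 66.33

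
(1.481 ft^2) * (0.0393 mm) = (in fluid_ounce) 0.1828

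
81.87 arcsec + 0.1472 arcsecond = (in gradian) 0.02531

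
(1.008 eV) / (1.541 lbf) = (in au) 1.575e-31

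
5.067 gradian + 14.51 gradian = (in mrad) 307.5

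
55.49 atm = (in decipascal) 5.623e+07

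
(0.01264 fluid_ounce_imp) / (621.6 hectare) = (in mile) 3.59e-17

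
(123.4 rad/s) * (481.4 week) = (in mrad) 3.593e+13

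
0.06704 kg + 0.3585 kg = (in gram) 425.5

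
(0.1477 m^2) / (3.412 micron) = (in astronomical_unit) 2.894e-07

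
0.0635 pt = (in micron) 22.4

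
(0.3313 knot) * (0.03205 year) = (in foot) 5.652e+05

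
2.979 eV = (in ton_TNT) 1.141e-28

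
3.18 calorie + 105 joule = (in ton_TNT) 2.828e-08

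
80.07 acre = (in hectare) 32.4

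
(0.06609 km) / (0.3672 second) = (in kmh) 647.9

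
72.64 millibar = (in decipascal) 7.264e+04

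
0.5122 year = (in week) 26.71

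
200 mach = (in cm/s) 6.81e+06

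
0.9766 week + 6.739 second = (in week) 0.9766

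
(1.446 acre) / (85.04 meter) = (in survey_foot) 225.8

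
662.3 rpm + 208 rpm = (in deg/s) 5222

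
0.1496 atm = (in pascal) 1.516e+04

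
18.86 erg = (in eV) 1.177e+13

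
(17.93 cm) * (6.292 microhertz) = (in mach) 3.313e-09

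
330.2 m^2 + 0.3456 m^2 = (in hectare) 0.03305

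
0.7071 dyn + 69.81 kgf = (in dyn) 6.846e+07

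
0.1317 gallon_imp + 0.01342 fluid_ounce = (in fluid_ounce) 20.26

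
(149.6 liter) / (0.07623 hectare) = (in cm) 0.01962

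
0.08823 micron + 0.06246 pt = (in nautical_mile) 1.195e-08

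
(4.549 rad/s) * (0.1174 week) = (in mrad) 3.23e+08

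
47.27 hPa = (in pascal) 4727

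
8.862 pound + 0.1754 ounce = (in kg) 4.025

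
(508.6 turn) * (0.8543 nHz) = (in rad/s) 2.73e-06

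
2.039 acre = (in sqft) 8.882e+04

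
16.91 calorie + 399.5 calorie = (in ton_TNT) 4.164e-07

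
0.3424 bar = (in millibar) 342.4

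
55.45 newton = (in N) 55.45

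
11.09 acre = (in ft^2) 4.831e+05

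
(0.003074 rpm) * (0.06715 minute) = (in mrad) 1.297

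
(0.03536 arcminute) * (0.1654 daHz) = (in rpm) 0.0001625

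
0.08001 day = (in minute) 115.2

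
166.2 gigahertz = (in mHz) 1.662e+14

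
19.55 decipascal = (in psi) 0.0002835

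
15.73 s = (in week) 2.601e-05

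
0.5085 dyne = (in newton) 5.085e-06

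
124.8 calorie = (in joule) 522.2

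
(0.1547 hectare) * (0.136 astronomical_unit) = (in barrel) 1.98e+14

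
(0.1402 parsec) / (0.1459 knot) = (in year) 1.828e+09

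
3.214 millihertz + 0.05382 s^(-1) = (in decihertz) 0.5703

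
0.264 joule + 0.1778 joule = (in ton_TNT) 1.056e-10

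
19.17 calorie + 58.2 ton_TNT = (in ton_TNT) 58.2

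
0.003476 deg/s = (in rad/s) 6.067e-05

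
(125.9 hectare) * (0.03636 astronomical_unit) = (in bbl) 4.307e+16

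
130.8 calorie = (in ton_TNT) 1.308e-07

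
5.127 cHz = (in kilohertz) 5.127e-05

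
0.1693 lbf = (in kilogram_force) 0.07679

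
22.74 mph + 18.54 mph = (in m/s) 18.45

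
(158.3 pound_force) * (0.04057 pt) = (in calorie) 0.002409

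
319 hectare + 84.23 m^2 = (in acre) 788.3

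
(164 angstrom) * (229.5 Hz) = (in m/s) 3.764e-06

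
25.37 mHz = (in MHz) 2.537e-08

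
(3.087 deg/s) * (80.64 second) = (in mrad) 4345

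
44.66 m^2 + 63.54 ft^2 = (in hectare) 0.005056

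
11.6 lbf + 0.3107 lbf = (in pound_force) 11.91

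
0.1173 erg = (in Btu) 1.112e-11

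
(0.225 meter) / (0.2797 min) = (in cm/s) 1.341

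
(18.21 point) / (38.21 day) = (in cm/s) 1.946e-07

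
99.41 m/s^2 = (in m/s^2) 99.41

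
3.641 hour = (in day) 0.1517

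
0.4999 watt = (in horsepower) 0.0006704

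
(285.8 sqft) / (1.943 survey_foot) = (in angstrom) 4.483e+11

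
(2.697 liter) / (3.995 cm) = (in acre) 1.668e-05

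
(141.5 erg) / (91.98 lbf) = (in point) 9.803e-05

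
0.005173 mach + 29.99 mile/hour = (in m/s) 15.17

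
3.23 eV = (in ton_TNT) 1.237e-28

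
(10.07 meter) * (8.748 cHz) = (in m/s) 0.8809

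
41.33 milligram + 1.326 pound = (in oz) 21.22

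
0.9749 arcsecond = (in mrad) 0.004726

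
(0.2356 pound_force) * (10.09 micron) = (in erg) 105.7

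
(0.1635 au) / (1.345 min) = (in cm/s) 3.031e+10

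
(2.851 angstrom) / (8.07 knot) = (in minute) 1.145e-12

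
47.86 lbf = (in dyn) 2.129e+07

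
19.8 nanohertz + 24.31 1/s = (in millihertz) 2.431e+04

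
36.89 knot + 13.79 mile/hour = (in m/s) 25.14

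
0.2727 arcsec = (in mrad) 0.001322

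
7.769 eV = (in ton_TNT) 2.975e-28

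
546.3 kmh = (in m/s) 151.8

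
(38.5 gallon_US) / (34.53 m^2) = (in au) 2.821e-14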